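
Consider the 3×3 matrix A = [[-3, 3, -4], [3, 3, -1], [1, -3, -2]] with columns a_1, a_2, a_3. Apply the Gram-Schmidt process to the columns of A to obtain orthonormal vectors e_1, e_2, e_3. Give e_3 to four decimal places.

e_3 = (-0.5345, -0.2673, -0.8018)

a_1 = (-3, 3, 1); ‖a_1‖ = 4.3589, so e_1 = (-0.6882, 0.6882, 0.2294).
e_1·a_2 = (-0.6882)·3 + 0.6882·3 + 0.2294·(-3) = -0.6882.
u_2 = a_2 + 0.6882·e_1 = (2.5263, 3.4737, -2.8421).
‖u_2‖ = 5.1504, so e_2 = (0.4905, 0.6745, -0.5518).
e_1·a_3 = (-0.6882)·(-4) + 0.6882·(-1) + 0.2294·(-2) = 1.6059; e_2·a_3 = 0.4905·(-4) + 0.6745·(-1) + (-0.5518)·(-2) = -1.5328.
u_3 = a_3 − 1.6059·e_1 + 1.5328·e_2 = (-2.1429, -1.0714, -3.2143).
‖u_3‖ = 4.0089, so e_3 = (-0.5345, -0.2673, -0.8018).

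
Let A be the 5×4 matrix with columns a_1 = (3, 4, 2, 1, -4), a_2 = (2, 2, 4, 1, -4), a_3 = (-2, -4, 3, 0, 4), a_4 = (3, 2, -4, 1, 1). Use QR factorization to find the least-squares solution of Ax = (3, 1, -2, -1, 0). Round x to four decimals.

a_1 = (3, 4, 2, 1, -4); ‖a_1‖ = 6.7823, so e_1 = (0.4423, 0.5898, 0.2949, 0.1474, -0.5898).
e_1·a_2 = 0.4423·2 + 0.5898·2 + 0.2949·4 + 0.1474·1 + (-0.5898)·(-4) = 5.7502.
u_2 = a_2 − 5.7502·e_1 = (-0.5435, -1.3913, 2.3043, 0.1522, -0.6087).
‖u_2‖ = 2.8169, so e_2 = (-0.1929, -0.4939, 0.8181, 0.0540, -0.2161).
e_1·a_3 = 0.4423·(-2) + 0.5898·(-4) + 0.2949·3 + 0.1474·0 + (-0.5898)·4 = -4.7181; e_2·a_3 = (-0.1929)·(-2) + (-0.4939)·(-4) + 0.8181·3 + 0.0540·0 + (-0.2161)·4 = 3.9513.
u_3 = a_3 + 4.7181·e_1 − 3.9513·e_2 = (0.8493, 0.7342, 1.1589, 0.4822, 2.0712).
‖u_3‖ = 2.6695, so e_3 = (0.3182, 0.2751, 0.4341, 0.1806, 0.7759).
e_1·a_4 = 0.4423·3 + 0.5898·2 + 0.2949·(-4) + 0.1474·1 + (-0.5898)·1 = 0.8847; e_2·a_4 = (-0.1929)·3 + (-0.4939)·2 + 0.8181·(-4) + 0.0540·1 + (-0.2161)·1 = -5.0009; e_3·a_4 = 0.3182·3 + 0.2751·2 + 0.4341·(-4) + 0.1806·1 + 0.7759·1 = 0.7246.
u_4 = a_4 − 0.8847·e_1 + 5.0009·e_2 − 0.7246·e_3 = (1.4133, -1.1911, -0.4844, 1.0088, -0.1211).
‖u_4‖ = 2.1641, so e_4 = (0.6531, -0.5504, -0.2239, 0.4662, -0.0560).
Qᵀb = (1.1795, -2.7629, 0.1806, 1.3904).
Back-substitute: x_4 = 1.3904/2.1641 = 0.6425.
x_3 = (0.1806 − 0.7246·0.6425)/2.6695 = -0.1067.
x_2 = (-2.7629 − 3.9513·(-0.1067) + 5.0009·0.6425)/2.8169 = 0.3095.
x_1 = (1.1795 − 5.7502·0.3095 + 4.7181·(-0.1067) − 0.8847·0.6425)/6.7823 = -0.2465.

x = (-0.2465, 0.3095, -0.1067, 0.6425)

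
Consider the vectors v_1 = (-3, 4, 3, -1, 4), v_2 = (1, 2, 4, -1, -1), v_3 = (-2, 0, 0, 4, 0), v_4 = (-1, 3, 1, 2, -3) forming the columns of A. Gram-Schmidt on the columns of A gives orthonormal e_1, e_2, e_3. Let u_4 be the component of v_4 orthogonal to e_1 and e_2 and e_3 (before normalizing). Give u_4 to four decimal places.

u_4 = (-0.6946, 2.1567, -1.4170, -0.3473, -1.7018)

v_1 = (-3, 4, 3, -1, 4); ‖v_1‖ = 7.1414, so e_1 = (-0.4201, 0.5601, 0.4201, -0.1400, 0.5601).
e_1·v_2 = (-0.4201)·1 + 0.5601·2 + 0.4201·4 + (-0.1400)·(-1) + 0.5601·(-1) = 1.9604.
u_2 = v_2 − 1.9604·e_1 = (1.8235, 0.9020, 3.1765, -0.7255, -2.0980).
‖u_2‖ = 4.3769, so e_2 = (0.4166, 0.2061, 0.7257, -0.1658, -0.4793).
e_1·v_3 = (-0.4201)·(-2) + 0.5601·0 + 0.4201·0 + (-0.1400)·4 + 0.5601·0 = 0.2801; e_2·v_3 = 0.4166·(-2) + 0.2061·0 + 0.7257·0 + (-0.1658)·4 + (-0.4793)·0 = -1.4963.
u_3 = v_3 − 0.2801·e_1 + 1.4963·e_2 = (-1.2590, 0.1515, 0.9683, 3.7912, -0.8741).
‖u_3‖ = 4.2051, so e_3 = (-0.2994, 0.0360, 0.2303, 0.9016, -0.2079).
e_1·v_4 = (-0.4201)·(-1) + 0.5601·3 + 0.4201·1 + (-0.1400)·2 + 0.5601·(-3) = 0.5601; e_2·v_4 = 0.4166·(-1) + 0.2061·3 + 0.7257·1 + (-0.1658)·2 + (-0.4793)·(-3) = 2.0339; e_3·v_4 = (-0.2994)·(-1) + 0.0360·3 + 0.2303·1 + 0.9016·2 + (-0.2079)·(-3) = 3.0645.
u_4 = v_4 − 0.5601·e_1 − 2.0339·e_2 − 3.0645·e_3 = (-0.6946, 2.1567, -1.4170, -0.3473, -1.7018).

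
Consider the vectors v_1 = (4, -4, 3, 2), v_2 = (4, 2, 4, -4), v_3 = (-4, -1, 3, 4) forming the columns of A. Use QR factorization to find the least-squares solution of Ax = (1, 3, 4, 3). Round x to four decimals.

x = (-0.0076, 0.5686, 0.7035)

v_1 = (4, -4, 3, 2); ‖v_1‖ = 6.7082, so e_1 = (0.5963, -0.5963, 0.4472, 0.2981).
e_1·v_2 = 0.5963·4 + (-0.5963)·2 + 0.4472·4 + 0.2981·(-4) = 1.7889.
u_2 = v_2 − 1.7889·e_1 = (2.9333, 3.0667, 3.2000, -4.5333).
‖u_2‖ = 6.9857, so e_2 = (0.4199, 0.4390, 0.4581, -0.6489).
e_1·v_3 = 0.5963·(-4) + (-0.5963)·(-1) + 0.4472·3 + 0.2981·4 = 0.7454; e_2·v_3 = 0.4199·(-4) + 0.4390·(-1) + 0.4581·3 + (-0.6489)·4 = -3.3402.
u_3 = v_3 − 0.7454·e_1 + 3.3402·e_2 = (-3.0419, 0.9107, 4.1967, 1.6102).
‖u_3‖ = 5.5034, so e_3 = (-0.5527, 0.1655, 0.7626, 0.2926).
Qᵀb = (1.4907, 1.6224, 3.8717).
Back-substitute: x_3 = 3.8717/5.5034 = 0.7035.
x_2 = (1.6224 + 3.3402·0.7035)/6.9857 = 0.5686.
x_1 = (1.4907 − 1.7889·0.5686 − 0.7454·0.7035)/6.7082 = -0.0076.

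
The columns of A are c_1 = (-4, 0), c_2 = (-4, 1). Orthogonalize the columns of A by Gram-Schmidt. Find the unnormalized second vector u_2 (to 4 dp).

c_1 = (-4, 0); ‖c_1‖ = 4.0000, so e_1 = (-1.0000, 0.0000).
e_1·c_2 = (-1.0000)·(-4) + 0.0000·1 = 4.0000.
u_2 = c_2 − 4.0000·e_1 = (0.0000, 1.0000).

u_2 = (0.0000, 1.0000)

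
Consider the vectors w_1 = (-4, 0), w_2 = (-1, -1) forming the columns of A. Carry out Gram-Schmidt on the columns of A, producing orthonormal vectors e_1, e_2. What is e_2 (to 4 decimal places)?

e_2 = (0.0000, -1.0000)

e_1 = w_1/‖w_1‖ = (-4, 0)/4.0000 = (-1.0000, 0.0000).
r_{12} = e_1·w_2 = 1.0000.
u_2 = w_2 − 1.0000·e_1 = (0.0000, -1.0000).
‖u_2‖ = 1.0000, so e_2 = (0.0000, -1.0000).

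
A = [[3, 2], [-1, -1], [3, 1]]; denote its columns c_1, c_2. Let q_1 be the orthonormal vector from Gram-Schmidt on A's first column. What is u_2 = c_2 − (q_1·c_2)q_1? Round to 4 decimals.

q_1 = c_1/‖c_1‖ = (3, -1, 3)/4.3589 = (0.6882, -0.2294, 0.6882).
r_{12} = q_1·c_2 = 2.2942.
u_2 = c_2 − 2.2942·q_1 = (0.4211, -0.4737, -0.5789).

u_2 = (0.4211, -0.4737, -0.5789)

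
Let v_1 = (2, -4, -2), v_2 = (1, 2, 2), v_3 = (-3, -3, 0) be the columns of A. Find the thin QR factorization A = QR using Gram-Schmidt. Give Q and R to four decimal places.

v_1 = (2, -4, -2); ‖v_1‖ = 4.8990, so q_1 = (0.4082, -0.8165, -0.4082).
q_1·v_2 = 0.4082·1 + (-0.8165)·2 + (-0.4082)·2 = -2.0412.
u_2 = v_2 + 2.0412·q_1 = (1.8333, 0.3333, 1.1667).
‖u_2‖ = 2.1985, so q_2 = (0.8339, 0.1516, 0.5307).
q_1·v_3 = 0.4082·(-3) + (-0.8165)·(-3) + (-0.4082)·0 = 1.2247; q_2·v_3 = 0.8339·(-3) + 0.1516·(-3) + 0.5307·0 = -2.9566.
u_3 = v_3 − 1.2247·q_1 + 2.9566·q_2 = (-1.0345, -1.5517, 2.0690).
‖u_3‖ = 2.7854, so q_3 = (-0.3714, -0.5571, 0.7428).

Q = [[0.4082, 0.8339, -0.3714], [-0.8165, 0.1516, -0.5571], [-0.4082, 0.5307, 0.7428]], R = [[4.8990, -2.0412, 1.2247], [0.0000, 2.1985, -2.9566], [0.0000, 0.0000, 2.7854]]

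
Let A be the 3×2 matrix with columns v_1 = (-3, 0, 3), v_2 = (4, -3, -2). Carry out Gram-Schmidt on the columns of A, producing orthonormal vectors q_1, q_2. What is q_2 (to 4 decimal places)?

v_1 = (-3, 0, 3); ‖v_1‖ = 4.2426, so q_1 = (-0.7071, 0.0000, 0.7071).
q_1·v_2 = (-0.7071)·4 + 0.0000·(-3) + 0.7071·(-2) = -4.2426.
u_2 = v_2 + 4.2426·q_1 = (1.0000, -3.0000, 1.0000).
‖u_2‖ = 3.3166, so q_2 = (0.3015, -0.9045, 0.3015).

q_2 = (0.3015, -0.9045, 0.3015)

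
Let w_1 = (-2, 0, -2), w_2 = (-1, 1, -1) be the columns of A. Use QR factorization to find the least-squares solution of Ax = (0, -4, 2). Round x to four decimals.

e_1 = w_1/‖w_1‖ = (-2, 0, -2)/2.8284 = (-0.7071, 0.0000, -0.7071).
r_{12} = e_1·w_2 = 1.4142.
u_2 = w_2 − 1.4142·e_1 = (0.0000, 1.0000, 0.0000).
‖u_2‖ = 1.0000, so e_2 = (0.0000, 1.0000, 0.0000).
Qᵀb = (-1.4142, -4.0000).
Back-substitute: x_2 = -4.0000/1.0000 = -4.0000.
x_1 = (-1.4142 − 1.4142·(-4.0000))/2.8284 = 1.5000.

x = (1.5000, -4.0000)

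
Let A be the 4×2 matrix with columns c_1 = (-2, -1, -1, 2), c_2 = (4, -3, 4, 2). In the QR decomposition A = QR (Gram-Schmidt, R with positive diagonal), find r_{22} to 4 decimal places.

c_1 = (-2, -1, -1, 2); ‖c_1‖ = 3.1623, so e_1 = (-0.6325, -0.3162, -0.3162, 0.6325).
e_1·c_2 = (-0.6325)·4 + (-0.3162)·(-3) + (-0.3162)·4 + 0.6325·2 = -1.5811.
u_2 = c_2 + 1.5811·e_1 = (3.0000, -3.5000, 3.5000, 3.0000).
r_{22} = ‖u_2‖ = 6.5192.

r_{22} = 6.5192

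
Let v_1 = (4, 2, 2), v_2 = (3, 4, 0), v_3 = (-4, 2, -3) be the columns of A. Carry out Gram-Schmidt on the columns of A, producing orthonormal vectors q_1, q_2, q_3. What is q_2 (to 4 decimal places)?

q_2 = (-0.1155, 0.8083, -0.5774)

q_1 = v_1/‖v_1‖ = (4, 2, 2)/4.8990 = (0.8165, 0.4082, 0.4082).
r_{12} = q_1·v_2 = 4.0825.
u_2 = v_2 − 4.0825·q_1 = (-0.3333, 2.3333, -1.6667).
‖u_2‖ = 2.8868, so q_2 = (-0.1155, 0.8083, -0.5774).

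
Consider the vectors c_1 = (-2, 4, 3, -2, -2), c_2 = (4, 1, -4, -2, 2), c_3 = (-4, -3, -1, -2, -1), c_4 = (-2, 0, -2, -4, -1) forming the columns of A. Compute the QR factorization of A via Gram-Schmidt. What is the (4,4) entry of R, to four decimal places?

c_1 = (-2, 4, 3, -2, -2); ‖c_1‖ = 6.0828, so e_1 = (-0.3288, 0.6576, 0.4932, -0.3288, -0.3288).
e_1·c_2 = (-0.3288)·4 + 0.6576·1 + 0.4932·(-4) + (-0.3288)·(-2) + (-0.3288)·2 = -2.6304.
u_2 = c_2 + 2.6304·e_1 = (3.1351, 2.7297, -2.7027, -2.8649, 1.1351).
‖u_2‖ = 5.8379, so e_2 = (0.5370, 0.4676, -0.4630, -0.4907, 0.1944).
e_1·c_3 = (-0.3288)·(-4) + 0.6576·(-3) + 0.4932·(-1) + (-0.3288)·(-2) + (-0.3288)·(-1) = -0.1644; e_2·c_3 = 0.5370·(-4) + 0.4676·(-3) + (-0.4630)·(-1) + (-0.4907)·(-2) + 0.1944·(-1) = -2.3009.
u_3 = c_3 + 0.1644·e_1 + 2.3009·e_2 = (-2.8184, -1.8160, -1.9841, -3.1832, -0.6067).
‖u_3‖ = 5.0674, so e_3 = (-0.5562, -0.3584, -0.3915, -0.6282, -0.1197).
e_1·c_4 = (-0.3288)·(-2) + 0.6576·0 + 0.4932·(-2) + (-0.3288)·(-4) + (-0.3288)·(-1) = 1.3152; e_2·c_4 = 0.5370·(-2) + 0.4676·0 + (-0.4630)·(-2) + (-0.4907)·(-4) + 0.1944·(-1) = 1.6204; e_3·c_4 = (-0.5562)·(-2) + (-0.3584)·0 + (-0.3915)·(-2) + (-0.6282)·(-4) + (-0.1197)·(-1) = 4.5278.
u_4 = c_4 − 1.3152·e_1 − 1.6204·e_2 − 4.5278·e_3 = (0.0805, 0.0001, -0.1256, 0.0718, -0.3406).
r_{44} = ‖u_4‖ = 0.3787.

r_{44} = 0.3787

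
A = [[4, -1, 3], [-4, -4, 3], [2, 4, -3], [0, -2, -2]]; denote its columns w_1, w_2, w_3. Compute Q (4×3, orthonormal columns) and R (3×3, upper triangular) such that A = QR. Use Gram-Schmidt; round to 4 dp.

w_1 = (4, -4, 2, 0); ‖w_1‖ = 6.0000, so q_1 = (0.6667, -0.6667, 0.3333, 0.0000).
q_1·w_2 = 0.6667·(-1) + (-0.6667)·(-4) + 0.3333·4 + 0.0000·(-2) = 3.3333.
u_2 = w_2 − 3.3333·q_1 = (-3.2222, -1.7778, 2.8889, -2.0000).
‖u_2‖ = 5.0881, so q_2 = (-0.6333, -0.3494, 0.5678, -0.3931).
q_1·w_3 = 0.6667·3 + (-0.6667)·3 + 0.3333·(-3) + 0.0000·(-2) = -1.0000; q_2·w_3 = (-0.6333)·3 + (-0.3494)·3 + 0.5678·(-3) + (-0.3931)·(-2) = -3.8652.
u_3 = w_3 + 1.0000·q_1 + 3.8652·q_2 = (1.2189, 0.9828, -0.4721, -3.5193).
‖u_3‖ = 3.8807, so q_3 = (0.3141, 0.2533, -0.1217, -0.9069).

Q = [[0.6667, -0.6333, 0.3141], [-0.6667, -0.3494, 0.2533], [0.3333, 0.5678, -0.1217], [0.0000, -0.3931, -0.9069]], R = [[6.0000, 3.3333, -1.0000], [0.0000, 5.0881, -3.8652], [0.0000, 0.0000, 3.8807]]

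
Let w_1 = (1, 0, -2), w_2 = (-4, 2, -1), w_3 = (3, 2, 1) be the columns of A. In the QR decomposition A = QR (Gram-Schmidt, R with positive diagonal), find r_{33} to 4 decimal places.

r_{33} = 3.1841

w_1 = (1, 0, -2); ‖w_1‖ = 2.2361, so e_1 = (0.4472, 0.0000, -0.8944).
e_1·w_2 = 0.4472·(-4) + 0.0000·2 + (-0.8944)·(-1) = -0.8944.
u_2 = w_2 + 0.8944·e_1 = (-3.6000, 2.0000, -1.8000).
‖u_2‖ = 4.4944, so e_2 = (-0.8010, 0.4450, -0.4005).
e_1·w_3 = 0.4472·3 + 0.0000·2 + (-0.8944)·1 = 0.4472; e_2·w_3 = (-0.8010)·3 + 0.4450·2 + (-0.4005)·1 = -1.9135.
u_3 = w_3 − 0.4472·e_1 + 1.9135·e_2 = (1.2673, 2.8515, 0.6337).
r_{33} = ‖u_3‖ = 3.1841.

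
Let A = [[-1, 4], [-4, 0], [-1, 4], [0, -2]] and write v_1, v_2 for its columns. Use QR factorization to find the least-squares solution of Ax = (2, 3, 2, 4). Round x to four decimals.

v_1 = (-1, -4, -1, 0); ‖v_1‖ = 4.2426, so q_1 = (-0.2357, -0.9428, -0.2357, 0.0000).
q_1·v_2 = (-0.2357)·4 + (-0.9428)·0 + (-0.2357)·4 + 0.0000·(-2) = -1.8856.
u_2 = v_2 + 1.8856·q_1 = (3.5556, -1.7778, 3.5556, -2.0000).
‖u_2‖ = 5.6960, so q_2 = (0.6242, -0.3121, 0.6242, -0.3511).
Qᵀb = (-3.7712, 0.1561).
Back-substitute: x_2 = 0.1561/5.6960 = 0.0274.
x_1 = (-3.7712 + 1.8856·0.0274)/4.2426 = -0.8767.

x = (-0.8767, 0.0274)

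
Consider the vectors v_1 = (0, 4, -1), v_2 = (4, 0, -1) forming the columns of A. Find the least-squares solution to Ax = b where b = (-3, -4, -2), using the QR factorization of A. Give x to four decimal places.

x = (-0.7917, -0.5417)

v_1 = (0, 4, -1); ‖v_1‖ = 4.1231, so e_1 = (0.0000, 0.9701, -0.2425).
e_1·v_2 = 0.0000·4 + 0.9701·0 + (-0.2425)·(-1) = 0.2425.
u_2 = v_2 − 0.2425·e_1 = (4.0000, -0.2353, -0.9412).
‖u_2‖ = 4.1160, so e_2 = (0.9718, -0.0572, -0.2287).
Qᵀb = (-3.3955, -2.2295).
Back-substitute: x_2 = -2.2295/4.1160 = -0.5417.
x_1 = (-3.3955 − 0.2425·(-0.5417))/4.1231 = -0.7917.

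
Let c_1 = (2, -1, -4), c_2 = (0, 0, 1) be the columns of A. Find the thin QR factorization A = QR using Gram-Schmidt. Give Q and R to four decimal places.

c_1 = (2, -1, -4); ‖c_1‖ = 4.5826, so q_1 = (0.4364, -0.2182, -0.8729).
q_1·c_2 = 0.4364·0 + (-0.2182)·0 + (-0.8729)·1 = -0.8729.
u_2 = c_2 + 0.8729·q_1 = (0.3810, -0.1905, 0.2381).
‖u_2‖ = 0.4880, so q_2 = (0.7807, -0.3904, 0.4880).

Q = [[0.4364, 0.7807], [-0.2182, -0.3904], [-0.8729, 0.4880]], R = [[4.5826, -0.8729], [0.0000, 0.4880]]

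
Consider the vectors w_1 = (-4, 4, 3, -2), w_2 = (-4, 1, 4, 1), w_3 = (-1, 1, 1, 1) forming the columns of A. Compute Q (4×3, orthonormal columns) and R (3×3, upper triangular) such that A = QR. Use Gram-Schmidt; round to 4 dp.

w_1 = (-4, 4, 3, -2); ‖w_1‖ = 6.7082, so e_1 = (-0.5963, 0.5963, 0.4472, -0.2981).
e_1·w_2 = (-0.5963)·(-4) + 0.5963·1 + 0.4472·4 + (-0.2981)·1 = 4.4721.
u_2 = w_2 − 4.4721·e_1 = (-1.3333, -1.6667, 2.0000, 2.3333).
‖u_2‖ = 3.7417, so e_2 = (-0.3563, -0.4454, 0.5345, 0.6236).
e_1·w_3 = (-0.5963)·(-1) + 0.5963·1 + 0.4472·1 + (-0.2981)·1 = 1.3416; e_2·w_3 = (-0.3563)·(-1) + (-0.4454)·1 + 0.5345·1 + 0.6236·1 = 1.0690.
u_3 = w_3 − 1.3416·e_1 − 1.0690·e_2 = (0.1810, 0.6762, -0.1714, 0.7333).
‖u_3‖ = 1.0282, so e_3 = (0.1760, 0.6577, -0.1667, 0.7132).

Q = [[-0.5963, -0.3563, 0.1760], [0.5963, -0.4454, 0.6577], [0.4472, 0.5345, -0.1667], [-0.2981, 0.6236, 0.7132]], R = [[6.7082, 4.4721, 1.3416], [0.0000, 3.7417, 1.0690], [0.0000, 0.0000, 1.0282]]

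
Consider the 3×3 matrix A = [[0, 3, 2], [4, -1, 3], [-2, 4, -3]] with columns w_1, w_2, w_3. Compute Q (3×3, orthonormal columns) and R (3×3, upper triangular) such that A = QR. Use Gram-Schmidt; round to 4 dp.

Q = [[0.0000, 0.6919, 0.7220], [0.8944, 0.3229, -0.3094], [-0.4472, 0.6458, -0.6189]], R = [[4.4721, -2.6833, 4.0249], [0.0000, 4.3359, 0.4151], [0.0000, 0.0000, 2.3723]]

w_1 = (0, 4, -2); ‖w_1‖ = 4.4721, so q_1 = (0.0000, 0.8944, -0.4472).
q_1·w_2 = 0.0000·3 + 0.8944·(-1) + (-0.4472)·4 = -2.6833.
u_2 = w_2 + 2.6833·q_1 = (3.0000, 1.4000, 2.8000).
‖u_2‖ = 4.3359, so q_2 = (0.6919, 0.3229, 0.6458).
q_1·w_3 = 0.0000·2 + 0.8944·3 + (-0.4472)·(-3) = 4.0249; q_2·w_3 = 0.6919·2 + 0.3229·3 + 0.6458·(-3) = 0.4151.
u_3 = w_3 − 4.0249·q_1 − 0.4151·q_2 = (1.7128, -0.7340, -1.4681).
‖u_3‖ = 2.3723, so q_3 = (0.7220, -0.3094, -0.6189).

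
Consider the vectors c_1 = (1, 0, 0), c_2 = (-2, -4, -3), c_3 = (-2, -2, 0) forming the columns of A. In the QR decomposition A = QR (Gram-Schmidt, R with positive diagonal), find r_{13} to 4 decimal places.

c_1 = (1, 0, 0); ‖c_1‖ = 1.0000, so e_1 = (1.0000, 0.0000, 0.0000).
r_{13} = e_1·c_3 = -2.0000.

r_{13} = -2.0000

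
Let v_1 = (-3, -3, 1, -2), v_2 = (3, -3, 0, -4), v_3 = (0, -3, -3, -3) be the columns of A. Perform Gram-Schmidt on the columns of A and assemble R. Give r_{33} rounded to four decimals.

r_{33} = 3.4161

q_1 = v_1/‖v_1‖ = (-3, -3, 1, -2)/4.7958 = (-0.6255, -0.6255, 0.2085, -0.4170).
r_{12} = q_1·v_2 = 1.6681.
u_2 = v_2 − 1.6681·q_1 = (4.0435, -1.9565, -0.3478, -3.3043).
‖u_2‖ = 5.5873, so q_2 = (0.7237, -0.3502, -0.0623, -0.5914).
r_{13} = q_1·v_3 = 2.5022; r_{23} = q_2·v_3 = 3.0115.
u_3 = v_3 − 2.5022·q_1 − 3.0115·q_2 = (-0.6142, -0.3802, -3.3343, -0.1755).
r_{33} = ‖u_3‖ = 3.4161.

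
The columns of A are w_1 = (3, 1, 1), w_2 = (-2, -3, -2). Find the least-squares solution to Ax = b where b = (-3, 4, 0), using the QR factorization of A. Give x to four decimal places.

w_1 = (3, 1, 1); ‖w_1‖ = 3.3166, so q_1 = (0.9045, 0.3015, 0.3015).
q_1·w_2 = 0.9045·(-2) + 0.3015·(-3) + 0.3015·(-2) = -3.3166.
u_2 = w_2 + 3.3166·q_1 = (1.0000, -2.0000, -1.0000).
‖u_2‖ = 2.4495, so q_2 = (0.4082, -0.8165, -0.4082).
Qᵀb = (-1.5076, -4.4907).
Back-substitute: x_2 = -4.4907/2.4495 = -1.8333.
x_1 = (-1.5076 + 3.3166·(-1.8333))/3.3166 = -2.2879.

x = (-2.2879, -1.8333)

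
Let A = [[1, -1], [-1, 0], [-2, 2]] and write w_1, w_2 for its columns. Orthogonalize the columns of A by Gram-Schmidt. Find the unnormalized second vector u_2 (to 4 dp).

u_2 = (-0.1667, -0.8333, 0.3333)

q_1 = w_1/‖w_1‖ = (1, -1, -2)/2.4495 = (0.4082, -0.4082, -0.8165).
r_{12} = q_1·w_2 = -2.0412.
u_2 = w_2 + 2.0412·q_1 = (-0.1667, -0.8333, 0.3333).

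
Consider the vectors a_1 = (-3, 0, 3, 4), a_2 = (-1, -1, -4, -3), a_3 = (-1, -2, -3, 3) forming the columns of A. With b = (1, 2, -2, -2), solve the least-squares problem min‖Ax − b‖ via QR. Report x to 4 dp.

a_1 = (-3, 0, 3, 4); ‖a_1‖ = 5.8310, so e_1 = (-0.5145, 0.0000, 0.5145, 0.6860).
e_1·a_2 = (-0.5145)·(-1) + 0.0000·(-1) + 0.5145·(-4) + 0.6860·(-3) = -3.6015.
u_2 = a_2 + 3.6015·e_1 = (-2.8529, -1.0000, -2.1471, -0.5294).
‖u_2‖ = 3.7456, so e_2 = (-0.7617, -0.2670, -0.5732, -0.1413).
e_1·a_3 = (-0.5145)·(-1) + 0.0000·(-2) + 0.5145·(-3) + 0.6860·3 = 1.0290; e_2·a_3 = (-0.7617)·(-1) + (-0.2670)·(-2) + (-0.5732)·(-3) + (-0.1413)·3 = 2.5913.
u_3 = a_3 − 1.0290·e_1 − 2.5913·e_2 = (1.5031, -1.3082, -2.0440, 2.6604).
‖u_3‖ = 3.9021, so e_3 = (0.3852, -0.3352, -0.5238, 0.6818).
Qᵀb = (-2.9155, 0.1335, -0.6012).
Back-substitute: x_3 = -0.6012/3.9021 = -0.1541.
x_2 = (0.1335 − 2.5913·(-0.1541))/3.7456 = 0.1422.
x_1 = (-2.9155 + 3.6015·0.1422 − 1.0290·(-0.1541))/5.8310 = -0.3850.

x = (-0.3850, 0.1422, -0.1541)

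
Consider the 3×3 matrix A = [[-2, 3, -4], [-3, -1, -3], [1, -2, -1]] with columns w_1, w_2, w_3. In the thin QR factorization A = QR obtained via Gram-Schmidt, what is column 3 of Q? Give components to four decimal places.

w_1 = (-2, -3, 1); ‖w_1‖ = 3.7417, so e_1 = (-0.5345, -0.8018, 0.2673).
e_1·w_2 = (-0.5345)·3 + (-0.8018)·(-1) + 0.2673·(-2) = -1.3363.
u_2 = w_2 + 1.3363·e_1 = (2.2857, -2.0714, -1.6429).
‖u_2‖ = 3.4949, so e_2 = (0.6540, -0.5927, -0.4701).
e_1·w_3 = (-0.5345)·(-4) + (-0.8018)·(-3) + 0.2673·(-1) = 4.2762; e_2·w_3 = 0.6540·(-4) + (-0.5927)·(-3) + (-0.4701)·(-1) = -0.3679.
u_3 = w_3 − 4.2762·e_1 + 0.3679·e_2 = (-1.4737, 0.2105, -2.3158).
‖u_3‖ = 2.7530, so e_3 = (-0.5353, 0.0765, -0.8412).

e_3 = (-0.5353, 0.0765, -0.8412)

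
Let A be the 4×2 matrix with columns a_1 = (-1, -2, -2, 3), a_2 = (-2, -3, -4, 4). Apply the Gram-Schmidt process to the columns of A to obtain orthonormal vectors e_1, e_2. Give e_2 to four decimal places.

a_1 = (-1, -2, -2, 3); ‖a_1‖ = 4.2426, so e_1 = (-0.2357, -0.4714, -0.4714, 0.7071).
e_1·a_2 = (-0.2357)·(-2) + (-0.4714)·(-3) + (-0.4714)·(-4) + 0.7071·4 = 6.5997.
u_2 = a_2 − 6.5997·e_1 = (-0.4444, 0.1111, -0.8889, -0.6667).
‖u_2‖ = 1.2019, so e_2 = (-0.3698, 0.0925, -0.7396, -0.5547).

e_2 = (-0.3698, 0.0925, -0.7396, -0.5547)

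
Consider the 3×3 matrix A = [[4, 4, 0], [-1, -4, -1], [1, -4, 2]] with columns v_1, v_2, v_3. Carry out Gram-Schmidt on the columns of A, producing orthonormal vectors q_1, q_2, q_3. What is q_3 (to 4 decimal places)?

v_1 = (4, -1, 1); ‖v_1‖ = 4.2426, so q_1 = (0.9428, -0.2357, 0.2357).
q_1·v_2 = 0.9428·4 + (-0.2357)·(-4) + 0.2357·(-4) = 3.7712.
u_2 = v_2 − 3.7712·q_1 = (0.4444, -3.1111, -4.8889).
‖u_2‖ = 5.8119, so q_2 = (0.0765, -0.5353, -0.8412).
q_1·v_3 = 0.9428·0 + (-0.2357)·(-1) + 0.2357·2 = 0.7071; q_2·v_3 = 0.0765·0 + (-0.5353)·(-1) + (-0.8412)·2 = -1.1471.
u_3 = v_3 − 0.7071·q_1 + 1.1471·q_2 = (-0.5789, -1.4474, 0.8684).
‖u_3‖ = 1.7844, so q_3 = (-0.3244, -0.8111, 0.4867).

q_3 = (-0.3244, -0.8111, 0.4867)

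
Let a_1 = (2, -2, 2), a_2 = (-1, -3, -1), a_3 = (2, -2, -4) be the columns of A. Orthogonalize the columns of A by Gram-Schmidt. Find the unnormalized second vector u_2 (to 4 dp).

e_1 = a_1/‖a_1‖ = (2, -2, 2)/3.4641 = (0.5774, -0.5774, 0.5774).
r_{12} = e_1·a_2 = 0.5774.
u_2 = a_2 − 0.5774·e_1 = (-1.3333, -2.6667, -1.3333).

u_2 = (-1.3333, -2.6667, -1.3333)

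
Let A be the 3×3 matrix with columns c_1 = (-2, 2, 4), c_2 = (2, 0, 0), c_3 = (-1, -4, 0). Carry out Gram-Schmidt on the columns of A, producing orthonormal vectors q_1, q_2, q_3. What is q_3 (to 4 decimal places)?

q_1 = c_1/‖c_1‖ = (-2, 2, 4)/4.8990 = (-0.4082, 0.4082, 0.8165).
r_{12} = q_1·c_2 = -0.8165.
u_2 = c_2 + 0.8165·q_1 = (1.6667, 0.3333, 0.6667).
‖u_2‖ = 1.8257, so q_2 = (0.9129, 0.1826, 0.3651).
r_{13} = q_1·c_3 = -1.2247; r_{23} = q_2·c_3 = -1.6432.
u_3 = c_3 + 1.2247·q_1 + 1.6432·q_2 = (0.0000, -3.2000, 1.6000).
‖u_3‖ = 3.5777, so q_3 = (0.0000, -0.8944, 0.4472).

q_3 = (0.0000, -0.8944, 0.4472)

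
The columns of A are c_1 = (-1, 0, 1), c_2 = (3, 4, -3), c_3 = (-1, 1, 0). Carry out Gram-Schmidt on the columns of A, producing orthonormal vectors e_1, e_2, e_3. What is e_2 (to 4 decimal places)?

e_1 = c_1/‖c_1‖ = (-1, 0, 1)/1.4142 = (-0.7071, 0.0000, 0.7071).
r_{12} = e_1·c_2 = -4.2426.
u_2 = c_2 + 4.2426·e_1 = (0.0000, 4.0000, 0.0000).
‖u_2‖ = 4.0000, so e_2 = (0.0000, 1.0000, 0.0000).

e_2 = (0.0000, 1.0000, 0.0000)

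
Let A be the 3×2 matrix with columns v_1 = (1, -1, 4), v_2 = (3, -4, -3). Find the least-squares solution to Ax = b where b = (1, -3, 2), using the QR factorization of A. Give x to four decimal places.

x = (0.7717, 0.3782)

v_1 = (1, -1, 4); ‖v_1‖ = 4.2426, so e_1 = (0.2357, -0.2357, 0.9428).
e_1·v_2 = 0.2357·3 + (-0.2357)·(-4) + 0.9428·(-3) = -1.1785.
u_2 = v_2 + 1.1785·e_1 = (3.2778, -4.2778, -1.8889).
‖u_2‖ = 5.7106, so e_2 = (0.5740, -0.7491, -0.3308).
Qᵀb = (2.8284, 2.1597).
Back-substitute: x_2 = 2.1597/5.7106 = 0.3782.
x_1 = (2.8284 + 1.1785·0.3782)/4.2426 = 0.7717.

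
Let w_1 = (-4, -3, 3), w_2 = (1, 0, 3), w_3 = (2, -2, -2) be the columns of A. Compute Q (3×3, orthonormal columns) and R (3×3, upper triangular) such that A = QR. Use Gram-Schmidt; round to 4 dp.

Q = [[-0.6860, 0.5218, 0.5071], [-0.5145, 0.1449, -0.8452], [0.5145, 0.8407, -0.1690]], R = [[5.8310, 0.8575, -1.3720], [0.0000, 3.0438, -0.9276], [0.0000, 0.0000, 3.0426]]

w_1 = (-4, -3, 3); ‖w_1‖ = 5.8310, so q_1 = (-0.6860, -0.5145, 0.5145).
q_1·w_2 = (-0.6860)·1 + (-0.5145)·0 + 0.5145·3 = 0.8575.
u_2 = w_2 − 0.8575·q_1 = (1.5882, 0.4412, 2.5588).
‖u_2‖ = 3.0438, so q_2 = (0.5218, 0.1449, 0.8407).
q_1·w_3 = (-0.6860)·2 + (-0.5145)·(-2) + 0.5145·(-2) = -1.3720; q_2·w_3 = 0.5218·2 + 0.1449·(-2) + 0.8407·(-2) = -0.9276.
u_3 = w_3 + 1.3720·q_1 + 0.9276·q_2 = (1.5429, -2.5714, -0.5143).
‖u_3‖ = 3.0426, so q_3 = (0.5071, -0.8452, -0.1690).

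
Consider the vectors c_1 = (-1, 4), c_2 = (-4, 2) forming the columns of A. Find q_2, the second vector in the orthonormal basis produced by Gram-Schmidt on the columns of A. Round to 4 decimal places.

q_2 = (-0.9701, -0.2425)

q_1 = c_1/‖c_1‖ = (-1, 4)/4.1231 = (-0.2425, 0.9701).
r_{12} = q_1·c_2 = 2.9104.
u_2 = c_2 − 2.9104·q_1 = (-3.2941, -0.8235).
‖u_2‖ = 3.3955, so q_2 = (-0.9701, -0.2425).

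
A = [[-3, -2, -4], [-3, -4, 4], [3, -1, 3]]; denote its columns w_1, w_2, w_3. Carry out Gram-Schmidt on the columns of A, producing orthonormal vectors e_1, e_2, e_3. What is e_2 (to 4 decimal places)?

e_2 = (-0.0937, -0.6556, -0.7493)

w_1 = (-3, -3, 3); ‖w_1‖ = 5.1962, so e_1 = (-0.5774, -0.5774, 0.5774).
e_1·w_2 = (-0.5774)·(-2) + (-0.5774)·(-4) + 0.5774·(-1) = 2.8868.
u_2 = w_2 − 2.8868·e_1 = (-0.3333, -2.3333, -2.6667).
‖u_2‖ = 3.5590, so e_2 = (-0.0937, -0.6556, -0.7493).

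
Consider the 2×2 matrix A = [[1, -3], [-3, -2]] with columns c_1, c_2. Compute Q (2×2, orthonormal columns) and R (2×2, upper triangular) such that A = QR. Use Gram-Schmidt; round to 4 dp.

c_1 = (1, -3); ‖c_1‖ = 3.1623, so q_1 = (0.3162, -0.9487).
q_1·c_2 = 0.3162·(-3) + (-0.9487)·(-2) = 0.9487.
u_2 = c_2 − 0.9487·q_1 = (-3.3000, -1.1000).
‖u_2‖ = 3.4785, so q_2 = (-0.9487, -0.3162).

Q = [[0.3162, -0.9487], [-0.9487, -0.3162]], R = [[3.1623, 0.9487], [0.0000, 3.4785]]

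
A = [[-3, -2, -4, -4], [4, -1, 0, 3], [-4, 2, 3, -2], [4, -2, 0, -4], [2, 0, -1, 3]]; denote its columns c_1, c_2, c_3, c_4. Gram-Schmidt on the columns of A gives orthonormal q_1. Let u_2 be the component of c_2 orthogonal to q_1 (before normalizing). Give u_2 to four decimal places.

u_2 = (-2.6885, -0.0820, 1.0820, -1.0820, 0.4590)

q_1 = c_1/‖c_1‖ = (-3, 4, -4, 4, 2)/7.8102 = (-0.3841, 0.5121, -0.5121, 0.5121, 0.2561).
r_{12} = q_1·c_2 = -1.7925.
u_2 = c_2 + 1.7925·q_1 = (-2.6885, -0.0820, 1.0820, -1.0820, 0.4590).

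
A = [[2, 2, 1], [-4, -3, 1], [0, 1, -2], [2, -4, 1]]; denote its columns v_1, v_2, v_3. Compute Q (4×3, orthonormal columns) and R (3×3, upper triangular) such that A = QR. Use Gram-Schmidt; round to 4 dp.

Q = [[0.4082, 0.2550, 0.5879], [-0.8165, -0.3188, 0.2512], [0.0000, 0.1913, -0.7642], [0.4082, -0.8926, -0.0855]], R = [[4.8990, 1.6330, 0.0000], [0.0000, 5.2281, -1.3389], [0.0000, 0.0000, 2.2820]]

v_1 = (2, -4, 0, 2); ‖v_1‖ = 4.8990, so q_1 = (0.4082, -0.8165, 0.0000, 0.4082).
q_1·v_2 = 0.4082·2 + (-0.8165)·(-3) + 0.0000·1 + 0.4082·(-4) = 1.6330.
u_2 = v_2 − 1.6330·q_1 = (1.3333, -1.6667, 1.0000, -4.6667).
‖u_2‖ = 5.2281, so q_2 = (0.2550, -0.3188, 0.1913, -0.8926).
q_1·v_3 = 0.4082·1 + (-0.8165)·1 + 0.0000·(-2) + 0.4082·1 = 0.0000; q_2·v_3 = 0.2550·1 + (-0.3188)·1 + 0.1913·(-2) + (-0.8926)·1 = -1.3389.
u_3 = v_3 + 0.0000·q_1 + 1.3389·q_2 = (1.3415, 0.5732, -1.7439, -0.1951).
‖u_3‖ = 2.2820, so q_3 = (0.5879, 0.2512, -0.7642, -0.0855).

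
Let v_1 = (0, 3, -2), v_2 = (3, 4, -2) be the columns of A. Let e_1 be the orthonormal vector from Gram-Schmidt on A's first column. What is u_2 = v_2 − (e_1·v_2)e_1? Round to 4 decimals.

v_1 = (0, 3, -2); ‖v_1‖ = 3.6056, so e_1 = (0.0000, 0.8321, -0.5547).
e_1·v_2 = 0.0000·3 + 0.8321·4 + (-0.5547)·(-2) = 4.4376.
u_2 = v_2 − 4.4376·e_1 = (3.0000, 0.3077, 0.4615).

u_2 = (3.0000, 0.3077, 0.4615)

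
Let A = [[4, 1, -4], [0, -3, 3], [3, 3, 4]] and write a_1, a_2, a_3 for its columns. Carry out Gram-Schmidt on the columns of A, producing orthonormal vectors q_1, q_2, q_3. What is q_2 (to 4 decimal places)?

q_2 = (-0.3087, -0.8575, 0.4116)

q_1 = a_1/‖a_1‖ = (4, 0, 3)/5.0000 = (0.8000, 0.0000, 0.6000).
r_{12} = q_1·a_2 = 2.6000.
u_2 = a_2 − 2.6000·q_1 = (-1.0800, -3.0000, 1.4400).
‖u_2‖ = 3.4986, so q_2 = (-0.3087, -0.8575, 0.4116).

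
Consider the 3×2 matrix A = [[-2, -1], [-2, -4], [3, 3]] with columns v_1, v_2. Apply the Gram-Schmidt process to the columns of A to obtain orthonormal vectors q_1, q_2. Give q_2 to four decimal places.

q_2 = (0.5659, -0.8085, -0.1617)

v_1 = (-2, -2, 3); ‖v_1‖ = 4.1231, so q_1 = (-0.4851, -0.4851, 0.7276).
q_1·v_2 = (-0.4851)·(-1) + (-0.4851)·(-4) + 0.7276·3 = 4.6082.
u_2 = v_2 − 4.6082·q_1 = (1.2353, -1.7647, -0.3529).
‖u_2‖ = 2.1828, so q_2 = (0.5659, -0.8085, -0.1617).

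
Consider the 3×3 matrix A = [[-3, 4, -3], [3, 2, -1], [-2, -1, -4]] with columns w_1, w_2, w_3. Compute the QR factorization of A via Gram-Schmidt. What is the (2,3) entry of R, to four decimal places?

r_{23} = -1.6556

q_1 = w_1/‖w_1‖ = (-3, 3, -2)/4.6904 = (-0.6396, 0.6396, -0.4264).
r_{12} = q_1·w_2 = -0.8528.
u_2 = w_2 + 0.8528·q_1 = (3.4545, 2.5455, -1.3636).
‖u_2‖ = 4.5025, so q_2 = (0.7672, 0.5653, -0.3029).
r_{23} = q_2·w_3 = -1.6556.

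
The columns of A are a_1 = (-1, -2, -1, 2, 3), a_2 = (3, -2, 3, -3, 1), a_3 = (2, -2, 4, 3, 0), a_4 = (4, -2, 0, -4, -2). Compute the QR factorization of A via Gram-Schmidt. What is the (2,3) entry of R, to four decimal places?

a_1 = (-1, -2, -1, 2, 3); ‖a_1‖ = 4.3589, so e_1 = (-0.2294, -0.4588, -0.2294, 0.4588, 0.6882).
e_1·a_2 = (-0.2294)·3 + (-0.4588)·(-2) + (-0.2294)·3 + 0.4588·(-3) + 0.6882·1 = -1.1471.
u_2 = a_2 + 1.1471·e_1 = (2.7368, -2.5263, 2.7368, -2.4737, 1.7895).
‖u_2‖ = 5.5393, so e_2 = (0.4941, -0.4561, 0.4941, -0.4466, 0.3230).
r_{23} = e_2·a_3 = 2.5369.

r_{23} = 2.5369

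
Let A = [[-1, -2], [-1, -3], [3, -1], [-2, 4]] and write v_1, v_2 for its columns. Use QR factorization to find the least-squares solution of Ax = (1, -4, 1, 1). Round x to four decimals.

x = (0.4783, 0.5290)

v_1 = (-1, -1, 3, -2); ‖v_1‖ = 3.8730, so q_1 = (-0.2582, -0.2582, 0.7746, -0.5164).
q_1·v_2 = (-0.2582)·(-2) + (-0.2582)·(-3) + 0.7746·(-1) + (-0.5164)·4 = -1.5492.
u_2 = v_2 + 1.5492·q_1 = (-2.4000, -3.4000, 0.2000, 3.2000).
‖u_2‖ = 5.2536, so q_2 = (-0.4568, -0.6472, 0.0381, 0.6091).
Qᵀb = (1.0328, 2.7791).
Back-substitute: x_2 = 2.7791/5.2536 = 0.5290.
x_1 = (1.0328 + 1.5492·0.5290)/3.8730 = 0.4783.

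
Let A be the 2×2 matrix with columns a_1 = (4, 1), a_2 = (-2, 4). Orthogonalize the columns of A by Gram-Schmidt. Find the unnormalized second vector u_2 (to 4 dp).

a_1 = (4, 1); ‖a_1‖ = 4.1231, so e_1 = (0.9701, 0.2425).
e_1·a_2 = 0.9701·(-2) + 0.2425·4 = -0.9701.
u_2 = a_2 + 0.9701·e_1 = (-1.0588, 4.2353).

u_2 = (-1.0588, 4.2353)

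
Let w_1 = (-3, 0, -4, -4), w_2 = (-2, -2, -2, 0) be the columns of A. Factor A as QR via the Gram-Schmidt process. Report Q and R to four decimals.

Q = [[-0.4685, -0.3631], [0.0000, -0.7443], [-0.6247, -0.2360], [-0.6247, 0.5083]], R = [[6.4031, 2.1864], [0.0000, 2.6869]]

w_1 = (-3, 0, -4, -4); ‖w_1‖ = 6.4031, so e_1 = (-0.4685, 0.0000, -0.6247, -0.6247).
e_1·w_2 = (-0.4685)·(-2) + 0.0000·(-2) + (-0.6247)·(-2) + (-0.6247)·0 = 2.1864.
u_2 = w_2 − 2.1864·e_1 = (-0.9756, -2.0000, -0.6341, 1.3659).
‖u_2‖ = 2.6869, so e_2 = (-0.3631, -0.7443, -0.2360, 0.5083).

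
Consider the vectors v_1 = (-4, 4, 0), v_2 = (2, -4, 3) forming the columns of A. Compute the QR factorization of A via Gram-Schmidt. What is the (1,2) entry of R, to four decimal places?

e_1 = v_1/‖v_1‖ = (-4, 4, 0)/5.6569 = (-0.7071, 0.7071, 0.0000).
r_{12} = e_1·v_2 = -4.2426.

r_{12} = -4.2426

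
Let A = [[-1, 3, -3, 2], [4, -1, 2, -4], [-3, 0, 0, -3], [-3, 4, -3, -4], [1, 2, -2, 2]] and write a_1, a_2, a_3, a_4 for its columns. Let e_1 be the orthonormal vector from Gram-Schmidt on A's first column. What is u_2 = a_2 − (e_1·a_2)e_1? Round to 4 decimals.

u_2 = (2.5278, 0.8889, -1.4167, 2.5833, 2.4722)

a_1 = (-1, 4, -3, -3, 1); ‖a_1‖ = 6.0000, so e_1 = (-0.1667, 0.6667, -0.5000, -0.5000, 0.1667).
e_1·a_2 = (-0.1667)·3 + 0.6667·(-1) + (-0.5000)·0 + (-0.5000)·4 + 0.1667·2 = -2.8333.
u_2 = a_2 + 2.8333·e_1 = (2.5278, 0.8889, -1.4167, 2.5833, 2.4722).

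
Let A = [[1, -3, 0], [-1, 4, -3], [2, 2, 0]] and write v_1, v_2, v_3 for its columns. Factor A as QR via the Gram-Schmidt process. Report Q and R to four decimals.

v_1 = (1, -1, 2); ‖v_1‖ = 2.4495, so q_1 = (0.4082, -0.4082, 0.8165).
q_1·v_2 = 0.4082·(-3) + (-0.4082)·4 + 0.8165·2 = -1.2247.
u_2 = v_2 + 1.2247·q_1 = (-2.5000, 3.5000, 3.0000).
‖u_2‖ = 5.2440, so q_2 = (-0.4767, 0.6674, 0.5721).
q_1·v_3 = 0.4082·0 + (-0.4082)·(-3) + 0.8165·0 = 1.2247; q_2·v_3 = (-0.4767)·0 + 0.6674·(-3) + 0.5721·0 = -2.0023.
u_3 = v_3 − 1.2247·q_1 + 2.0023·q_2 = (-1.4545, -1.1636, 0.1455).
‖u_3‖ = 1.8684, so q_3 = (-0.7785, -0.6228, 0.0778).

Q = [[0.4082, -0.4767, -0.7785], [-0.4082, 0.6674, -0.6228], [0.8165, 0.5721, 0.0778]], R = [[2.4495, -1.2247, 1.2247], [0.0000, 5.2440, -2.0023], [0.0000, 0.0000, 1.8684]]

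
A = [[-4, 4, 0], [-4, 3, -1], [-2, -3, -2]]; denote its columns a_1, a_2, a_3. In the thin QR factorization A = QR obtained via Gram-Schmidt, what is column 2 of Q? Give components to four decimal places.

a_1 = (-4, -4, -2); ‖a_1‖ = 6.0000, so e_1 = (-0.6667, -0.6667, -0.3333).
e_1·a_2 = (-0.6667)·4 + (-0.6667)·3 + (-0.3333)·(-3) = -3.6667.
u_2 = a_2 + 3.6667·e_1 = (1.5556, 0.5556, -4.2222).
‖u_2‖ = 4.5338, so e_2 = (0.3431, 0.1225, -0.9313).

e_2 = (0.3431, 0.1225, -0.9313)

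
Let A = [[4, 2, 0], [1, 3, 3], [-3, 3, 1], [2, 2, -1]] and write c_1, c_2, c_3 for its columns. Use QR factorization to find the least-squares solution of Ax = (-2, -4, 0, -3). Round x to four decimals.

x = (-0.5091, -0.5818, -0.3818)

c_1 = (4, 1, -3, 2); ‖c_1‖ = 5.4772, so q_1 = (0.7303, 0.1826, -0.5477, 0.3651).
q_1·c_2 = 0.7303·2 + 0.1826·3 + (-0.5477)·3 + 0.3651·2 = 1.0954.
u_2 = c_2 − 1.0954·q_1 = (1.2000, 2.8000, 3.6000, 1.6000).
‖u_2‖ = 4.9800, so q_2 = (0.2410, 0.5623, 0.7229, 0.3213).
q_1·c_3 = 0.7303·0 + 0.1826·3 + (-0.5477)·1 + 0.3651·(-1) = -0.3651; q_2·c_3 = 0.2410·0 + 0.5623·3 + 0.7229·1 + 0.3213·(-1) = 2.0884.
u_3 = c_3 + 0.3651·q_1 − 2.0884·q_2 = (-0.2366, 1.8925, -0.7097, -1.5376).
‖u_3‖ = 2.5506, so q_3 = (-0.0927, 0.7420, -0.2782, -0.6029).
Qᵀb = (-3.2863, -3.6948, -0.9739).
Back-substitute: x_3 = -0.9739/2.5506 = -0.3818.
x_2 = (-3.6948 − 2.0884·(-0.3818))/4.9800 = -0.5818.
x_1 = (-3.2863 − 1.0954·(-0.5818) + 0.3651·(-0.3818))/5.4772 = -0.5091.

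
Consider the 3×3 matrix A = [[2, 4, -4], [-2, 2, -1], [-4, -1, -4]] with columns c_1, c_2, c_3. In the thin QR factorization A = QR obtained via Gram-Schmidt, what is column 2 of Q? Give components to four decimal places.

e_2 = (0.7785, 0.6228, 0.0778)

e_1 = c_1/‖c_1‖ = (2, -2, -4)/4.8990 = (0.4082, -0.4082, -0.8165).
r_{12} = e_1·c_2 = 1.6330.
u_2 = c_2 − 1.6330·e_1 = (3.3333, 2.6667, 0.3333).
‖u_2‖ = 4.2817, so e_2 = (0.7785, 0.6228, 0.0778).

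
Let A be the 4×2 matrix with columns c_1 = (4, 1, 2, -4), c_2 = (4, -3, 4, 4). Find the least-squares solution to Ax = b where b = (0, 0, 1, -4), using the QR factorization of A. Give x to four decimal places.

x = (0.5211, -0.2562)

c_1 = (4, 1, 2, -4); ‖c_1‖ = 6.0828, so q_1 = (0.6576, 0.1644, 0.3288, -0.6576).
q_1·c_2 = 0.6576·4 + 0.1644·(-3) + 0.3288·4 + (-0.6576)·4 = 0.8220.
u_2 = c_2 − 0.8220·q_1 = (3.4595, -3.1351, 3.7297, 4.5405).
‖u_2‖ = 7.5050, so q_2 = (0.4610, -0.4177, 0.4970, 0.6050).
Qᵀb = (2.9592, -1.9231).
Back-substitute: x_2 = -1.9231/7.5050 = -0.2562.
x_1 = (2.9592 − 0.8220·(-0.2562))/6.0828 = 0.5211.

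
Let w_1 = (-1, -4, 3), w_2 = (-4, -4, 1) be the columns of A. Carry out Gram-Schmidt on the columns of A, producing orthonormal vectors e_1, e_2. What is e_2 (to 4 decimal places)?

e_1 = w_1/‖w_1‖ = (-1, -4, 3)/5.0990 = (-0.1961, -0.7845, 0.5883).
r_{12} = e_1·w_2 = 4.5107.
u_2 = w_2 − 4.5107·e_1 = (-3.1154, -0.4615, -1.6538).
‖u_2‖ = 3.5572, so e_2 = (-0.8758, -0.1297, -0.4649).

e_2 = (-0.8758, -0.1297, -0.4649)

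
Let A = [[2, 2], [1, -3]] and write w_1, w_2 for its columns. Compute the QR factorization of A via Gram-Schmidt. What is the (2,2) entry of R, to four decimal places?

e_1 = w_1/‖w_1‖ = (2, 1)/2.2361 = (0.8944, 0.4472).
r_{12} = e_1·w_2 = 0.4472.
u_2 = w_2 − 0.4472·e_1 = (1.6000, -3.2000).
r_{22} = ‖u_2‖ = 3.5777.

r_{22} = 3.5777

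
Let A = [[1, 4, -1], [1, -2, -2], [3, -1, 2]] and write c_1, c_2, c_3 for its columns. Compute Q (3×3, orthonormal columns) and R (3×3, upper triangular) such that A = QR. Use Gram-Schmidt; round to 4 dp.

Q = [[0.3015, 0.8946, -0.3297], [0.3015, -0.4175, -0.8572], [0.9045, -0.1590, 0.3956]], R = [[3.3166, -0.3015, 0.9045], [0.0000, 4.5726, -0.3777], [0.0000, 0.0000, 2.8353]]

c_1 = (1, 1, 3); ‖c_1‖ = 3.3166, so e_1 = (0.3015, 0.3015, 0.9045).
e_1·c_2 = 0.3015·4 + 0.3015·(-2) + 0.9045·(-1) = -0.3015.
u_2 = c_2 + 0.3015·e_1 = (4.0909, -1.9091, -0.7273).
‖u_2‖ = 4.5726, so e_2 = (0.8946, -0.4175, -0.1590).
e_1·c_3 = 0.3015·(-1) + 0.3015·(-2) + 0.9045·2 = 0.9045; e_2·c_3 = 0.8946·(-1) + (-0.4175)·(-2) + (-0.1590)·2 = -0.3777.
u_3 = c_3 − 0.9045·e_1 + 0.3777·e_2 = (-0.9348, -2.4304, 1.1217).
‖u_3‖ = 2.8353, so e_3 = (-0.3297, -0.8572, 0.3956).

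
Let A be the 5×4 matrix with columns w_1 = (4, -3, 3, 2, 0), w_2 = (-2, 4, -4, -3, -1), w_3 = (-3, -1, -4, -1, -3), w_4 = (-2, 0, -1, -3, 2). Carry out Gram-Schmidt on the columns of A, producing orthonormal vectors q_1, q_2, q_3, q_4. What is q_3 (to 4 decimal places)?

w_1 = (4, -3, 3, 2, 0); ‖w_1‖ = 6.1644, so q_1 = (0.6489, -0.4867, 0.4867, 0.3244, 0.0000).
q_1·w_2 = 0.6489·(-2) + (-0.4867)·4 + 0.4867·(-4) + 0.3244·(-3) + 0.0000·(-1) = -6.1644.
u_2 = w_2 + 6.1644·q_1 = (2.0000, 1.0000, -1.0000, -1.0000, -1.0000).
‖u_2‖ = 2.8284, so q_2 = (0.7071, 0.3536, -0.3536, -0.3536, -0.3536).
q_1·w_3 = 0.6489·(-3) + (-0.4867)·(-1) + 0.4867·(-4) + 0.3244·(-1) + 0.0000·(-3) = -3.7311; q_2·w_3 = 0.7071·(-3) + 0.3536·(-1) + (-0.3536)·(-4) + (-0.3536)·(-1) + (-0.3536)·(-3) = 0.3536.
u_3 = w_3 + 3.7311·q_1 − 0.3536·q_2 = (-0.8289, -2.9408, -2.0592, 0.3355, -2.8750).
‖u_3‖ = 4.6855, so q_3 = (-0.1769, -0.6276, -0.4395, 0.0716, -0.6136).

q_3 = (-0.1769, -0.6276, -0.4395, 0.0716, -0.6136)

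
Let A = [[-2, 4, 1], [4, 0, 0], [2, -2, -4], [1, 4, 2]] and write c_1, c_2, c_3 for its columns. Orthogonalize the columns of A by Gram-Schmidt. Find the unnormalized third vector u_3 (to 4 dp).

u_3 = (-1.3923, 0.6124, -2.6507, 0.0670)

q_1 = c_1/‖c_1‖ = (-2, 4, 2, 1)/5.0000 = (-0.4000, 0.8000, 0.4000, 0.2000).
r_{12} = q_1·c_2 = -1.6000.
u_2 = c_2 + 1.6000·q_1 = (3.3600, 1.2800, -1.3600, 4.3200).
‖u_2‖ = 5.7827, so q_2 = (0.5810, 0.2213, -0.2352, 0.7471).
r_{13} = q_1·c_3 = -1.6000; r_{23} = q_2·c_3 = 3.0159.
u_3 = c_3 + 1.6000·q_1 − 3.0159·q_2 = (-1.3923, 0.6124, -2.6507, 0.0670).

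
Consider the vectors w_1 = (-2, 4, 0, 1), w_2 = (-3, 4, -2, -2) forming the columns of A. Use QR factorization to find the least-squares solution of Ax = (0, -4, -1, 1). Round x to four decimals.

w_1 = (-2, 4, 0, 1); ‖w_1‖ = 4.5826, so e_1 = (-0.4364, 0.8729, 0.0000, 0.2182).
e_1·w_2 = (-0.4364)·(-3) + 0.8729·4 + 0.0000·(-2) + 0.2182·(-2) = 4.3644.
u_2 = w_2 − 4.3644·e_1 = (-1.0952, 0.1905, -2.0000, -2.9524).
‖u_2‖ = 3.7353, so e_2 = (-0.2932, 0.0510, -0.5354, -0.7904).
Qᵀb = (-3.2733, -0.4589).
Back-substitute: x_2 = -0.4589/3.7353 = -0.1229.
x_1 = (-3.2733 − 4.3644·(-0.1229))/4.5826 = -0.5973.

x = (-0.5973, -0.1229)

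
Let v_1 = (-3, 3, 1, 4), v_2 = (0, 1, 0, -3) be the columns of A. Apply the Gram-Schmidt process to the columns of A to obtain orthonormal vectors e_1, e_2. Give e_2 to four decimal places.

e_1 = v_1/‖v_1‖ = (-3, 3, 1, 4)/5.9161 = (-0.5071, 0.5071, 0.1690, 0.6761).
r_{12} = e_1·v_2 = -1.5213.
u_2 = v_2 + 1.5213·e_1 = (-0.7714, 1.7714, 0.2571, -1.9714).
‖u_2‖ = 2.7723, so e_2 = (-0.2783, 0.6390, 0.0928, -0.7111).

e_2 = (-0.2783, 0.6390, 0.0928, -0.7111)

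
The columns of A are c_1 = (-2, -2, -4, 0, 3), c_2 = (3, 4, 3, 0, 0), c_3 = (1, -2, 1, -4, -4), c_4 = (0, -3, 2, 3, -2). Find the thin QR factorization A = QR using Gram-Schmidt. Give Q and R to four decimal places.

Q = [[-0.3482, 0.3874, 0.3453, 0.6707], [-0.3482, 0.6594, -0.1158, -0.6236], [-0.6963, -0.0412, -0.1909, 0.1608], [0.0000, 0.0000, -0.9059, 0.2739], [0.5222, 0.6429, -0.1016, 0.2458]], R = [[5.7446, -4.5260, -2.4371, -1.3926], [0.0000, 3.6763, -3.5444, -3.3466], [0.0000, 0.0000, 4.4156, -2.5490], [0.0000, 0.0000, 0.0000, 2.5226]]

c_1 = (-2, -2, -4, 0, 3); ‖c_1‖ = 5.7446, so e_1 = (-0.3482, -0.3482, -0.6963, 0.0000, 0.5222).
e_1·c_2 = (-0.3482)·3 + (-0.3482)·4 + (-0.6963)·3 + 0.0000·0 + 0.5222·0 = -4.5260.
u_2 = c_2 + 4.5260·e_1 = (1.4242, 2.4242, -0.1515, 0.0000, 2.3636).
‖u_2‖ = 3.6763, so e_2 = (0.3874, 0.6594, -0.0412, 0.0000, 0.6429).
e_1·c_3 = (-0.3482)·1 + (-0.3482)·(-2) + (-0.6963)·1 + 0.0000·(-4) + 0.5222·(-4) = -2.4371; e_2·c_3 = 0.3874·1 + 0.6594·(-2) + (-0.0412)·1 + 0.0000·(-4) + 0.6429·(-4) = -3.5444.
u_3 = c_3 + 2.4371·e_1 + 3.5444·e_2 = (1.5247, -0.5112, -0.8430, -4.0000, -0.4484).
‖u_3‖ = 4.4156, so e_3 = (0.3453, -0.1158, -0.1909, -0.9059, -0.1016).
e_1·c_4 = (-0.3482)·0 + (-0.3482)·(-3) + (-0.6963)·2 + 0.0000·3 + 0.5222·(-2) = -1.3926; e_2·c_4 = 0.3874·0 + 0.6594·(-3) + (-0.0412)·2 + 0.0000·3 + 0.6429·(-2) = -3.3466; e_3·c_4 = 0.3453·0 + (-0.1158)·(-3) + (-0.1909)·2 + (-0.9059)·3 + (-0.1016)·(-2) = -2.5490.
u_4 = c_4 + 1.3926·e_1 + 3.3466·e_2 + 2.5490·e_3 = (1.6918, -1.5731, 0.4057, 0.6909, 0.6201).
‖u_4‖ = 2.5226, so e_4 = (0.6707, -0.6236, 0.1608, 0.2739, 0.2458).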